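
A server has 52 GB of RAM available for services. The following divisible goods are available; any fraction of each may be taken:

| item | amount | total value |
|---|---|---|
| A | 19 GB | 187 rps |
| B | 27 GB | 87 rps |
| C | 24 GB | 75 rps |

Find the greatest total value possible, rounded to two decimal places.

292.75

Take in order of value per unit:
- A (187/19 per unit): all 19 → value 187, running total 187.00
- B (87/27 per unit): all 27 → value 87, running total 274.00
- C (75/24 per unit): 6 of 24 → value 6×75/24 = 18.7500, running total 292.75
Total 292.75.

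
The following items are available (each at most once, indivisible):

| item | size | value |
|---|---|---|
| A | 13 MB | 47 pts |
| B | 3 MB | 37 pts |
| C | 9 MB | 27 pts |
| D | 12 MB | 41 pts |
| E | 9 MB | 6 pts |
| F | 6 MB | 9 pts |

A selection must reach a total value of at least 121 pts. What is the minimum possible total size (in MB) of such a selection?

Subsets with value ≥ 121, sorted by total size:
- A+B+D: size 28, value 125
- A+B+D+F: size 34, value 134
Minimum size: 28 MB.

28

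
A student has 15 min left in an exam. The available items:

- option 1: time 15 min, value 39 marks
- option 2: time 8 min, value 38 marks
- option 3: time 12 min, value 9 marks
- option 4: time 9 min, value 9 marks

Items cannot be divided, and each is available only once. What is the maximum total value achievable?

39 marks

Check high-value combinations within 15 min:
- option 1: time 15, value 39
- option 2: time 8, value 38
- option 4: time 9, value 9
Best: 39 marks.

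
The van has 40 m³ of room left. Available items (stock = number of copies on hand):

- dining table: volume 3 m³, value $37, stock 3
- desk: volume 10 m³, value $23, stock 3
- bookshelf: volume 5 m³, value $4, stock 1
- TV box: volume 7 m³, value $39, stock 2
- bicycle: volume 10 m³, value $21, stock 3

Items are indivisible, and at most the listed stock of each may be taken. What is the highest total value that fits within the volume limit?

$216

Top feasible selections:
- 3×dining table + 1×desk + 1×bookshelf + 2×TV box: volume 38, value 216
- 3×dining table + 1×bookshelf + 2×TV box + 1×bicycle: volume 38, value 214
- 3×dining table + 1×desk + 2×TV box: volume 33, value 212
Best: $216.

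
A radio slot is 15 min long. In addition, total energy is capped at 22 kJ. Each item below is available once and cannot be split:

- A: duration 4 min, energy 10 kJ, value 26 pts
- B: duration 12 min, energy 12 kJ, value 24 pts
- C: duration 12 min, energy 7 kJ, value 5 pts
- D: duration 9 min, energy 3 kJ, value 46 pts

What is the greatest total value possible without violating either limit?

72 pts

Feasible sets respecting both limits:
- A+D: duration 13, energy 13, value 72
- D: duration 9, energy 3, value 46
- A: duration 4, energy 10, value 26
Best: 72 pts.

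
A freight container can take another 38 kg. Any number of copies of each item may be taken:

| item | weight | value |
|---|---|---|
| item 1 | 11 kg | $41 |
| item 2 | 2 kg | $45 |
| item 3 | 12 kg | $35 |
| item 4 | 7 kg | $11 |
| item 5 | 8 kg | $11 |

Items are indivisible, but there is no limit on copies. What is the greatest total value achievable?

$855

Best value-per-unit is item 2 at 45/2, and filling with it alone uses weight 19×2=38. No mix of the others beats 19×45 = 855.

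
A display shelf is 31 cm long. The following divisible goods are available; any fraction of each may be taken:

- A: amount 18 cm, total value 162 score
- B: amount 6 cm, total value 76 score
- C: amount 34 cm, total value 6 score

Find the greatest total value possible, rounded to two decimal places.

Take in order of value per unit:
- B (76/6 per unit): all 6 → value 76, running total 76.00
- A (162/18 per unit): all 18 → value 162, running total 238.00
- C (6/34 per unit): 7 of 34 → value 7×6/34 = 1.2353, running total 239.24
Total 239.24.

239.24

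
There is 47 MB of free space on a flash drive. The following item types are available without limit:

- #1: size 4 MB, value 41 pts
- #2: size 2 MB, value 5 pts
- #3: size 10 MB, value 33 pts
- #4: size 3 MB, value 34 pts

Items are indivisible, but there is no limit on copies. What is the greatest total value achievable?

524 pts

Best value-per-unit is #4 at 34/3; filling with it alone gives 15×34 = 510.
Optimal mix: 2×#1 + 13×#4 → size 47, value 524.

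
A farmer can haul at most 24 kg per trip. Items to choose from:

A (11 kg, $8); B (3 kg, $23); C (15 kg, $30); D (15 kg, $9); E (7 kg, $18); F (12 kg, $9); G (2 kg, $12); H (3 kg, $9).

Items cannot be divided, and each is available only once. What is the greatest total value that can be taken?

$74

Check high-value combinations within 24 kg:
- B+C+G+H: weight 3+15+2+3=23, value 23+30+12+9=74
- B+C+G: weight 3+15+2=20, value 23+30+12=65
- B+E+G+H: weight 3+7+2+3=15, value 23+18+12+9=62
- B+C+H: weight 3+15+3=21, value 23+30+9=62
- B+E+F+G: weight 3+7+12+2=24, value 23+18+9+12=62
Best: $74.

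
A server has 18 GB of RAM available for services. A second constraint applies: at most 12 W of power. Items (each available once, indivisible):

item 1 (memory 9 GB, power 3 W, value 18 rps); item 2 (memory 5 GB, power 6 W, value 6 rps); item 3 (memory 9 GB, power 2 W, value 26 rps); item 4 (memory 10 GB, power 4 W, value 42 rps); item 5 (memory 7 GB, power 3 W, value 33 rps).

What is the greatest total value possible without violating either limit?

Feasible sets respecting both limits:
- item 4+item 5: memory 17, power 7, value 75
- item 3+item 5: memory 16, power 5, value 59
- item 1+item 5: memory 16, power 6, value 51
- item 2+item 4: memory 15, power 10, value 48
Best: 75 rps.

75 rps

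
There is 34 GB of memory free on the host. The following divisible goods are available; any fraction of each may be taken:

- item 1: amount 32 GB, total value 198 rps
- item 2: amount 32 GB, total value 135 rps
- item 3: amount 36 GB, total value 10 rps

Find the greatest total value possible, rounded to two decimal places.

Take in order of value per unit:
- item 1 (198/32 per unit): all 32 → value 198, running total 198.00
- item 2 (135/32 per unit): 2 of 32 → value 2×135/32 = 8.4375, running total 206.44
Total 206.44.

206.44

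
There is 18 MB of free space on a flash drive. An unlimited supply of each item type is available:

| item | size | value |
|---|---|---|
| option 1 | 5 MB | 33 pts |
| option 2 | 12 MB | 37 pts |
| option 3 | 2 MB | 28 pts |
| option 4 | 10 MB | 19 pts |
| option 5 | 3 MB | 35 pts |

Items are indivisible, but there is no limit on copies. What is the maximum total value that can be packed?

Best value-per-unit is option 3 at 28/2, and filling with it alone uses size 9×2=18. No mix of the others beats 9×28 = 252.

252 pts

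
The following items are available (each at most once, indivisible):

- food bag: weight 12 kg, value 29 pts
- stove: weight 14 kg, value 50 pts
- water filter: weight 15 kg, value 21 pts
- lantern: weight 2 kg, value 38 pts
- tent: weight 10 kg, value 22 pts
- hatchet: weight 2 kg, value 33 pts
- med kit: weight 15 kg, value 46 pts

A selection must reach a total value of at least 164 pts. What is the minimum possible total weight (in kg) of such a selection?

Subsets with value ≥ 164, sorted by total weight:
- stove+lantern+hatchet+med kit: weight 33, value 167
- food bag+stove+lantern+tent+hatchet: weight 40, value 172
- food bag+lantern+tent+hatchet+med kit: weight 41, value 168
- stove+lantern+tent+hatchet+med kit: weight 43, value 189
Minimum weight: 33 kg.

33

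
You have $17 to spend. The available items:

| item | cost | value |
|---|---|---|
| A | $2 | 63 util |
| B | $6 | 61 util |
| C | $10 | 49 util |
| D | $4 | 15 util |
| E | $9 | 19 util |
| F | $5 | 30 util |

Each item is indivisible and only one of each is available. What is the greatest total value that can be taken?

169 util

Check high-value combinations within $17:
- A+B+D+F: cost 2+6+4+5=17, value 63+61+15+30=169
- A+B+F: cost 2+6+5=13, value 63+61+30=154
- A+B+E: cost 2+6+9=17, value 63+61+19=143
- A+C+F: cost 2+10+5=17, value 63+49+30=142
- A+B+D: cost 2+6+4=12, value 63+61+15=139
Best: 169 util.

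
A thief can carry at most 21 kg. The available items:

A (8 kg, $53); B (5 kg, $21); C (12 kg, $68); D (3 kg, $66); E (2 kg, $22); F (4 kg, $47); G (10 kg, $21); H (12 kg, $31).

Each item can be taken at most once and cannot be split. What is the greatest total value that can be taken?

$203

Check high-value combinations within 21 kg:
- C+D+E+F: weight 12+3+2+4=21, value 68+66+22+47=203
- A+D+E+F: weight 8+3+2+4=17, value 53+66+22+47=188
- A+B+D+F: weight 8+5+3+4=20, value 53+21+66+47=187
Best: $203.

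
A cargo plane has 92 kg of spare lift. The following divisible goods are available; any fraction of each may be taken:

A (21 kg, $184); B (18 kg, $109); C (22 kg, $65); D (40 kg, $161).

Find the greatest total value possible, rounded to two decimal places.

Take in order of value per unit:
- A (184/21 per unit): all 21 → value 184, running total 184.00
- B (109/18 per unit): all 18 → value 109, running total 293.00
- D (161/40 per unit): all 40 → value 161, running total 454.00
- C (65/22 per unit): 13 of 22 → value 13×65/22 = 38.4091, running total 492.41
Total 492.41.

492.41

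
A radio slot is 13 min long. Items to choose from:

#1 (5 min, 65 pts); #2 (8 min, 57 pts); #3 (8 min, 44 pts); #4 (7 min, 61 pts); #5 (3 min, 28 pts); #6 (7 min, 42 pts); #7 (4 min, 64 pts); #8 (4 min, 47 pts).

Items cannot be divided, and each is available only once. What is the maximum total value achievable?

Check high-value combinations within 13 min:
- #1+#7+#8: duration 5+4+4=13, value 65+64+47=176
- #1+#5+#7: duration 5+3+4=12, value 65+28+64=157
- #1+#5+#8: duration 5+3+4=12, value 65+28+47=140
- #5+#7+#8: duration 3+4+4=11, value 28+64+47=139
- #1+#7: duration 5+4=9, value 65+64=129
Best: 176 pts.

176 pts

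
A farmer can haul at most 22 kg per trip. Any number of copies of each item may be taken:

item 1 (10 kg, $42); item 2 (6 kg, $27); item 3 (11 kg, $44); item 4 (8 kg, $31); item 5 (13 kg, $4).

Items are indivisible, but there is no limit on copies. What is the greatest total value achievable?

Best value-per-unit is item 2 at 27/6; filling with it alone gives 3×27 = 81.
Optimal mix: 1×item 1 + 2×item 2 → weight 22, value 96.

$96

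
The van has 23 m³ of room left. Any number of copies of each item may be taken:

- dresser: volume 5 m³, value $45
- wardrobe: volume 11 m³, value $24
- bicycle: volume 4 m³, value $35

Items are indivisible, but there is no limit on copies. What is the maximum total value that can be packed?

Best value-per-unit is dresser at 45/5; filling with it alone gives 4×45 = 180.
Optimal mix: 3×dresser + 2×bicycle → volume 23, value 205.

$205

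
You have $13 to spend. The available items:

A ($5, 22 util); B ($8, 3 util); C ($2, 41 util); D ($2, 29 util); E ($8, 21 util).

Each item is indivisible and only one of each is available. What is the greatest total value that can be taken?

This is a 0/1 knapsack; check combinations near the capacity.
- A+C+D: cost 5+2+2=9, value 22+41+29=92
- C+D+E: cost 2+2+8=12, value 41+29+21=91
- B+C+D: cost 8+2+2=12, value 3+41+29=73
Best: 92 util.

92 util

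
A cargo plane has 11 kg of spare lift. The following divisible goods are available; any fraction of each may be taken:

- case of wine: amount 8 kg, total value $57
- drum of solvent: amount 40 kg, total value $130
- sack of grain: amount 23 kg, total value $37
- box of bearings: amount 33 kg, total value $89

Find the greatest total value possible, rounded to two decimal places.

66.75

Take in order of value per unit:
- case of wine (57/8 per unit): all 8 → value 57, running total 57.00
- drum of solvent (130/40 per unit): 3 of 40 → value 3×130/40 = 9.7500, running total 66.75
Total 66.75.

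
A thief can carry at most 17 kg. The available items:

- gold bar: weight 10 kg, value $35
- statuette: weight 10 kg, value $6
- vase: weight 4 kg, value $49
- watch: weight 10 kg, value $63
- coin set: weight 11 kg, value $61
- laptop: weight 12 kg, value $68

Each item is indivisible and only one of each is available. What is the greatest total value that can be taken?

Check high-value combinations within 17 kg:
- vase+laptop: weight 4+12=16, value 49+68=117
- vase+watch: weight 4+10=14, value 49+63=112
- vase+coin set: weight 4+11=15, value 49+61=110
- gold bar+vase: weight 10+4=14, value 35+49=84
- laptop: weight 12, value 68
Best: $117.

$117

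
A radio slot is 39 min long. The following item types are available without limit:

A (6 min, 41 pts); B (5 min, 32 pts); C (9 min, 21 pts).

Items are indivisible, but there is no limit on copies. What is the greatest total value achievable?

Best value-per-unit is A at 41/6; filling with it alone gives 6×41 = 246.
Optimal mix: 4×A + 3×B → duration 39, value 260.

260 pts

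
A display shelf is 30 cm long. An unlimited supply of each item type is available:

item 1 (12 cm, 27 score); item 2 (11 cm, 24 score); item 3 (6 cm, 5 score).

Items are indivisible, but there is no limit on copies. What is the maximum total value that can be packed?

Best value-per-unit is item 1 at 27/12; filling with it alone gives 2×27 = 54.
Optimal mix: 2×item 1 + 1×item 3 → length 30, value 59.

59 score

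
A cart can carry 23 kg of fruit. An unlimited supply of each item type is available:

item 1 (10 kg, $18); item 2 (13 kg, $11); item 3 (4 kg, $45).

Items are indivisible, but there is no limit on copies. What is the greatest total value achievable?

Best value-per-unit is item 3 at 45/4, and filling with it alone uses weight 5×4=20. No mix of the others beats 5×45 = 225.

$225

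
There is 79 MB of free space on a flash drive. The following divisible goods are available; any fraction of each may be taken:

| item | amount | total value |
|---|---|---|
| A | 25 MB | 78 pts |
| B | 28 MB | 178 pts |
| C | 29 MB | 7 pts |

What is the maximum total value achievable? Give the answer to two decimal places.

Take in order of value per unit:
- B (178/28 per unit): all 28 → value 178, running total 178.00
- A (78/25 per unit): all 25 → value 78, running total 256.00
- C (7/29 per unit): 26 of 29 → value 26×7/29 = 6.2759, running total 262.28
Total 262.28.

262.28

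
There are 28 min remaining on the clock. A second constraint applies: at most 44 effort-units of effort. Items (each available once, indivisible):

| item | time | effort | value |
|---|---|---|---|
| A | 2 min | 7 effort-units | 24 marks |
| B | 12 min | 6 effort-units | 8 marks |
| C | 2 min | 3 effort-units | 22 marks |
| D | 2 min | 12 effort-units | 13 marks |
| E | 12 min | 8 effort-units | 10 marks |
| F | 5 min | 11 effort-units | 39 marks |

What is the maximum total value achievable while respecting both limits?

Feasible sets respecting both limits:
- A+C+D+E+F: time 23, effort 41, value 108
- A+B+C+D+F: time 23, effort 39, value 106
- A+C+D+F: time 11, effort 33, value 98
- A+C+E+F: time 21, effort 29, value 95
Best: 108 marks.

108 marks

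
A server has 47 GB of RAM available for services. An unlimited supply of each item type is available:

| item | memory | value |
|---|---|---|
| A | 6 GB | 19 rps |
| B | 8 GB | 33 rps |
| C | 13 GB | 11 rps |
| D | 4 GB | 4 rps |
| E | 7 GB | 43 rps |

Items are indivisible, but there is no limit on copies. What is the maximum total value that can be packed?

Best value-per-unit is E at 43/7; filling with it alone gives 6×43 = 258.
Optimal mix: 1×D + 6×E → memory 46, value 262.

262 rps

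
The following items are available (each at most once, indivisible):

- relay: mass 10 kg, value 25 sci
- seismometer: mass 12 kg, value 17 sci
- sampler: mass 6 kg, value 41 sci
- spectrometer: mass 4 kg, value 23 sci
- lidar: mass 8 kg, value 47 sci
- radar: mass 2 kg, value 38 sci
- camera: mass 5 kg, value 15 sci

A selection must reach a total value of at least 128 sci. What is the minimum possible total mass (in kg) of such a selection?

Subsets with value ≥ 128, sorted by total mass:
- sampler+spectrometer+lidar+radar: mass 20, value 149
- sampler+lidar+radar+camera: mass 21, value 141
- relay+spectrometer+lidar+radar: mass 24, value 133
- sampler+spectrometer+lidar+radar+camera: mass 25, value 164
Minimum mass: 20 kg.

20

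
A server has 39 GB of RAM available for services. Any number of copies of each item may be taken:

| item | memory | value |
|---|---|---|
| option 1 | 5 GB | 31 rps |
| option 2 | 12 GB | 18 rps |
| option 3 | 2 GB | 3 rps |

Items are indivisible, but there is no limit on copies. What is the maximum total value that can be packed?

223 rps

Best value-per-unit is option 1 at 31/5; filling with it alone gives 7×31 = 217.
Optimal mix: 7×option 1 + 2×option 3 → memory 39, value 223.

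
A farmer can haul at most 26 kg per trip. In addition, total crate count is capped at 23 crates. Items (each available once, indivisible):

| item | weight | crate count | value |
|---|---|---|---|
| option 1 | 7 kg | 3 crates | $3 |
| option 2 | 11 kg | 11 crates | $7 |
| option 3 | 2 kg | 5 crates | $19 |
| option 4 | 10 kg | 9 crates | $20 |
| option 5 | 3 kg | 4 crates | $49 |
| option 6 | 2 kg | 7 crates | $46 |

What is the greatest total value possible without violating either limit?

$118

Feasible sets respecting both limits:
- option 1+option 4+option 5+option 6: weight 22, crate count 23, value 118
- option 1+option 3+option 5+option 6: weight 14, crate count 19, value 117
- option 4+option 5+option 6: weight 15, crate count 20, value 115
- option 3+option 5+option 6: weight 7, crate count 16, value 114
Best: $118.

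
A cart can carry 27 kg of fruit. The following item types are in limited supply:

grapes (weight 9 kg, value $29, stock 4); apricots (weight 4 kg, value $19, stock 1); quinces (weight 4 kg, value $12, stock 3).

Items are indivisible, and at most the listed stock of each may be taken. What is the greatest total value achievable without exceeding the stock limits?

$89

Best selections within weight 27 and stock limits:
- 2×grapes + 1×apricots + 1×quinces: weight 26, value 89
- 3×grapes: weight 27, value 87
- 1×grapes + 1×apricots + 3×quinces: weight 25, value 84
Best: $89.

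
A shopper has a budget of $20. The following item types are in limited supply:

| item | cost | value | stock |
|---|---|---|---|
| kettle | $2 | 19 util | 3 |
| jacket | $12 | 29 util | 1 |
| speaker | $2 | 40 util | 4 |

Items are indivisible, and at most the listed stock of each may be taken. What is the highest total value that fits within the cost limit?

Top feasible selections:
- 3×kettle + 4×speaker: cost 14, value 217
- 2×kettle + 4×speaker: cost 12, value 198
Best: 217 util.

217 util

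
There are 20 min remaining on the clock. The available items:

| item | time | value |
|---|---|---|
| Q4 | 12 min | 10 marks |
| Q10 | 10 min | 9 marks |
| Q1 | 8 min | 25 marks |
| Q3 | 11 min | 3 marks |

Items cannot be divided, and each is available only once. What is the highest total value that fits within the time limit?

35 marks

Check high-value combinations within 20 min:
- Q4+Q1: time 12+8=20, value 10+25=35
- Q10+Q1: time 10+8=18, value 9+25=34
- Q1+Q3: time 8+11=19, value 25+3=28
- Q1: time 8, value 25
- Q4: time 12, value 10
Best: 35 marks.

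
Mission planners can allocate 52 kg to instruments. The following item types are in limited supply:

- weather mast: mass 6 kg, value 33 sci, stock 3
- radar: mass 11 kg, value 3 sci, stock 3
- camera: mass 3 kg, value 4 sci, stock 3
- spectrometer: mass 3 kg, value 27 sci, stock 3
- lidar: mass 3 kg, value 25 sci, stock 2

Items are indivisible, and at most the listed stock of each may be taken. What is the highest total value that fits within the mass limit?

242 sci

Top feasible selections:
- 3×weather mast + 3×camera + 3×spectrometer + 2×lidar: mass 42, value 242
- 3×weather mast + 1×radar + 2×camera + 3×spectrometer + 2×lidar: mass 50, value 241
Best: 242 sci.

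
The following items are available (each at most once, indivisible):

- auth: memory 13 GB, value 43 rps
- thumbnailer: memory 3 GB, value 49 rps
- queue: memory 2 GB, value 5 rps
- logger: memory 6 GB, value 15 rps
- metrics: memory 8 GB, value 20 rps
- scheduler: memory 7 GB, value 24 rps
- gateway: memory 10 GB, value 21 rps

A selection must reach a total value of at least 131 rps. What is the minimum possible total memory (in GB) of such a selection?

29

Subsets with value ≥ 131, sorted by total memory:
- auth+thumbnailer+logger+scheduler: memory 29, value 131
- auth+thumbnailer+queue+logger+scheduler: memory 31, value 136
- auth+thumbnailer+metrics+scheduler: memory 31, value 136
Minimum memory: 29 GB.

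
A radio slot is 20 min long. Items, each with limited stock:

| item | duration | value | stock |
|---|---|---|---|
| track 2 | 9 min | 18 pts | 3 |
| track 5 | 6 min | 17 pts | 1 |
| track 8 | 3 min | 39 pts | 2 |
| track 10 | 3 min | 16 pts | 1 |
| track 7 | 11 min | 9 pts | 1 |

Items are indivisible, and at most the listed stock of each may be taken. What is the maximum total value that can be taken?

112 pts

Best selections within duration 20 and stock limits:
- 1×track 2 + 2×track 8 + 1×track 10: duration 18, value 112
- 1×track 5 + 2×track 8 + 1×track 10: duration 15, value 111
- 2×track 8 + 1×track 10 + 1×track 7: duration 20, value 103
Best: 112 pts.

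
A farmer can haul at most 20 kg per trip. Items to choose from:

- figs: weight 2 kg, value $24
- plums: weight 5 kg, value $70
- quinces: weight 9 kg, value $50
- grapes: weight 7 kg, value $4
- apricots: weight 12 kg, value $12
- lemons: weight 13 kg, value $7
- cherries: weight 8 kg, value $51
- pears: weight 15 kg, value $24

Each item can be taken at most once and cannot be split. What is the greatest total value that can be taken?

Check high-value combinations within 20 kg:
- figs+plums+cherries: weight 2+5+8=15, value 24+70+51=145
- figs+plums+quinces: weight 2+5+9=16, value 24+70+50=144
- figs+quinces+cherries: weight 2+9+8=19, value 24+50+51=125
Best: $145.

$145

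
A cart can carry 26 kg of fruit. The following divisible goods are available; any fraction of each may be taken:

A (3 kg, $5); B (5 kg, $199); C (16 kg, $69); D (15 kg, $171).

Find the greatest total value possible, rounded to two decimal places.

395.88

Take in order of value per unit:
- B (199/5 per unit): all 5 → value 199, running total 199.00
- D (171/15 per unit): all 15 → value 171, running total 370.00
- C (69/16 per unit): 6 of 16 → value 6×69/16 = 25.8750, running total 395.88
Total 395.88.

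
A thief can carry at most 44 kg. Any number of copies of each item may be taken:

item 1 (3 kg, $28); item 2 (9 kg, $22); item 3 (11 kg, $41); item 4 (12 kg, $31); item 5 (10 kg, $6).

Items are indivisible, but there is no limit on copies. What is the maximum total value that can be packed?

Best value-per-unit is item 1 at 28/3, and filling with it alone uses weight 14×3=42. No mix of the others beats 14×28 = 392.

$392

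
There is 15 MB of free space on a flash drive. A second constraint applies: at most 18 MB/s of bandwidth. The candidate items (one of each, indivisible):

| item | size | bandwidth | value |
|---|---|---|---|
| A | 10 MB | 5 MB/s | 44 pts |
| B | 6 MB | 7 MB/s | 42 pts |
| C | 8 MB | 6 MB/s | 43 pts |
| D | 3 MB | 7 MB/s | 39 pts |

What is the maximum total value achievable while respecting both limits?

85 pts

Feasible sets respecting both limits:
- B+C: size 14, bandwidth 13, value 85
- A+D: size 13, bandwidth 12, value 83
- C+D: size 11, bandwidth 13, value 82
Best: 85 pts.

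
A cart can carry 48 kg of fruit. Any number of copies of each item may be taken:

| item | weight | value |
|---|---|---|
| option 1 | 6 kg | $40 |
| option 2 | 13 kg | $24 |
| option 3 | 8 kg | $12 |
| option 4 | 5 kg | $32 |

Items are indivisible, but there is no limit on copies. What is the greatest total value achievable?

$320

Best value-per-unit is option 1 at 40/6, and filling with it alone uses weight 8×6=48. No mix of the others beats 8×40 = 320.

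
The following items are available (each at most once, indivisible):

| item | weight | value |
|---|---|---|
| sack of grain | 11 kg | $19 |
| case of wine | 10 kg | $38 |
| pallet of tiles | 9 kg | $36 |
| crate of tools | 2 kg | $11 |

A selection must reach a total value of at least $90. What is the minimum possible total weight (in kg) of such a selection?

Subsets with value ≥ 90, sorted by total weight:
- sack of grain+case of wine+pallet of tiles: weight 30, value 93
- sack of grain+case of wine+pallet of tiles+crate of tools: weight 32, value 104
Minimum weight: 30 kg.

30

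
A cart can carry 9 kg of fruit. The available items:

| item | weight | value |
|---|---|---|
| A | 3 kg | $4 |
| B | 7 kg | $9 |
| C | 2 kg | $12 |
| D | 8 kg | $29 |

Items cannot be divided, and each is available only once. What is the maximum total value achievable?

Check high-value combinations within 9 kg:
- D: weight 8, value 29
- B+C: weight 7+2=9, value 9+12=21
- A+C: weight 3+2=5, value 4+12=16
Best: $29.

$29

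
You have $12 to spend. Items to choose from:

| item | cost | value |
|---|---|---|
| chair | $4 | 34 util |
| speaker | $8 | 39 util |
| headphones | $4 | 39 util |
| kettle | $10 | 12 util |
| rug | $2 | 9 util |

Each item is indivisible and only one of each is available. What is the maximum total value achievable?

82 util

Check high-value combinations within $12:
- chair+headphones+rug: cost 4+4+2=10, value 34+39+9=82
- speaker+headphones: cost 8+4=12, value 39+39=78
- chair+headphones: cost 4+4=8, value 34+39=73
Best: 82 util.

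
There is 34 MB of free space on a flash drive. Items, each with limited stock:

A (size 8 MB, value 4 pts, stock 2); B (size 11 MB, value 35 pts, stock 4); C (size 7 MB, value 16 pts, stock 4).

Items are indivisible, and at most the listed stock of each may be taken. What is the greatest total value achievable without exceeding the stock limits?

105 pts

Top feasible selections:
- 3×B: size 33, value 105
- 2×B + 1×C: size 29, value 86
Best: 105 pts.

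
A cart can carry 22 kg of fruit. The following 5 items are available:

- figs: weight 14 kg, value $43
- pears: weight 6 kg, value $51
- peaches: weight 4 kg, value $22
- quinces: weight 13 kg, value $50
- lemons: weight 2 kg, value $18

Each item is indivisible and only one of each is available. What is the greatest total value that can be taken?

$119

Check high-value combinations within 22 kg:
- pears+quinces+lemons: weight 6+13+2=21, value 51+50+18=119
- figs+pears+lemons: weight 14+6+2=22, value 43+51+18=112
- pears+quinces: weight 6+13=19, value 51+50=101
Best: $119.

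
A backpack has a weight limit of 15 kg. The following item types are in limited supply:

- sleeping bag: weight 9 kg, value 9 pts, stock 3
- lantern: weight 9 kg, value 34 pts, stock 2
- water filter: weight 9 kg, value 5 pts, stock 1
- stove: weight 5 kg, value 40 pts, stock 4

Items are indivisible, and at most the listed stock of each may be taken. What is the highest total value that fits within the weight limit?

Best selections within weight 15 and stock limits:
- 3×stove: weight 15, value 120
- 2×stove: weight 10, value 80
- 1×lantern + 1×stove: weight 14, value 74
- 1×sleeping bag + 1×stove: weight 14, value 49
Best: 120 pts.

120 pts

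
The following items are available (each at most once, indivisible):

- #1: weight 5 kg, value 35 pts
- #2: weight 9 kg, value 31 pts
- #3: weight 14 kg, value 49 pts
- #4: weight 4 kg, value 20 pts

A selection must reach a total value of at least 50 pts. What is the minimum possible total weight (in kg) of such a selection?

9

Subsets with value ≥ 50, sorted by total weight:
- #1+#4: weight 9, value 55
- #2+#4: weight 13, value 51
- #1+#2: weight 14, value 66
- #1+#2+#4: weight 18, value 86
Minimum weight: 9 kg.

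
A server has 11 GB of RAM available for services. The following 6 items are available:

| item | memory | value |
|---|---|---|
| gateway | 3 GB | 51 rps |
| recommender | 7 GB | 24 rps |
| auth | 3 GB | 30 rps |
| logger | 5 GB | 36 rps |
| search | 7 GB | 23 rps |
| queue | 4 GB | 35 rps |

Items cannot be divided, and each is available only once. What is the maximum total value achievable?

117 rps

This is a 0/1 knapsack; check combinations near the capacity.
- gateway+auth+logger: memory 3+3+5=11, value 51+30+36=117
- gateway+auth+queue: memory 3+3+4=10, value 51+30+35=116
- gateway+logger: memory 3+5=8, value 51+36=87
- gateway+queue: memory 3+4=7, value 51+35=86
- gateway+auth: memory 3+3=6, value 51+30=81
Best: 117 rps.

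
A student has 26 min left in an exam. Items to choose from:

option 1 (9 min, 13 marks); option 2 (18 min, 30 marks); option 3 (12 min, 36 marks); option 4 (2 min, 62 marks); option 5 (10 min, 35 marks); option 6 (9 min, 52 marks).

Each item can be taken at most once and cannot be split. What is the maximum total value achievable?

150 marks

Check high-value combinations within 26 min:
- option 3+option 4+option 6: time 12+2+9=23, value 36+62+52=150
- option 4+option 5+option 6: time 2+10+9=21, value 62+35+52=149
- option 3+option 4+option 5: time 12+2+10=24, value 36+62+35=133
- option 1+option 4+option 6: time 9+2+9=20, value 13+62+52=127
Best: 150 marks.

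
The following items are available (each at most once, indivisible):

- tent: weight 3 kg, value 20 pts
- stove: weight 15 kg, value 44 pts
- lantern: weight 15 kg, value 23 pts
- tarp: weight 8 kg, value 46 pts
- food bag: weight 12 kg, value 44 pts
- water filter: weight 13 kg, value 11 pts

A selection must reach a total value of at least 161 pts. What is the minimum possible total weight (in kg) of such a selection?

51

Subsets with value ≥ 161, sorted by total weight:
- tent+stove+tarp+food bag+water filter: weight 51, value 165
- tent+stove+lantern+tarp+food bag: weight 53, value 177
- stove+lantern+tarp+food bag+water filter: weight 63, value 168
- tent+stove+lantern+tarp+food bag+water filter: weight 66, value 188
Minimum weight: 51 kg.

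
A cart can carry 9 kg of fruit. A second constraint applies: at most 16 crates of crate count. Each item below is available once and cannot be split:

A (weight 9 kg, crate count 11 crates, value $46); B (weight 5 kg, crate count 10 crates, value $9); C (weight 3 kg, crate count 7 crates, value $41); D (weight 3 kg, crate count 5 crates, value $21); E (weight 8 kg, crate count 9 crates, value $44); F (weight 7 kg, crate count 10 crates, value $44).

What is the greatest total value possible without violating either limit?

Feasible sets respecting both limits:
- C+D: weight 6, crate count 12, value 62
- A: weight 9, crate count 11, value 46
- E: weight 8, crate count 9, value 44
- F: weight 7, crate count 10, value 44
Best: $62.

$62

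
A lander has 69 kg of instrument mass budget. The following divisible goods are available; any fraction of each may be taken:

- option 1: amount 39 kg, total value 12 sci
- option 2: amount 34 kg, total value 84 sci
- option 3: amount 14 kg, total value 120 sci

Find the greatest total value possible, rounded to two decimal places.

210.46

Take in order of value per unit:
- option 3 (120/14 per unit): all 14 → value 120, running total 120.00
- option 2 (84/34 per unit): all 34 → value 84, running total 204.00
- option 1 (12/39 per unit): 21 of 39 → value 21×12/39 = 6.4615, running total 210.46
Total 210.46.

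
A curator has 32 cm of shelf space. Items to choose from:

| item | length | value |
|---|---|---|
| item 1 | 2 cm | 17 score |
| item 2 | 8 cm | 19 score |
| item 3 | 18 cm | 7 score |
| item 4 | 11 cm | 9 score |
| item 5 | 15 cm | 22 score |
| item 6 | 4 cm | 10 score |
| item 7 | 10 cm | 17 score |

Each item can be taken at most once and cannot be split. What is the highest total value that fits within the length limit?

Check high-value combinations within 32 cm:
- item 1+item 2+item 5+item 6: length 2+8+15+4=29, value 17+19+22+10=68
- item 1+item 5+item 6+item 7: length 2+15+4+10=31, value 17+22+10+17=66
- item 1+item 2+item 6+item 7: length 2+8+4+10=24, value 17+19+10+17=63
- item 1+item 2+item 4+item 7: length 2+8+11+10=31, value 17+19+9+17=62
- item 1+item 2+item 5: length 2+8+15=25, value 17+19+22=58
Best: 68 score.

68 score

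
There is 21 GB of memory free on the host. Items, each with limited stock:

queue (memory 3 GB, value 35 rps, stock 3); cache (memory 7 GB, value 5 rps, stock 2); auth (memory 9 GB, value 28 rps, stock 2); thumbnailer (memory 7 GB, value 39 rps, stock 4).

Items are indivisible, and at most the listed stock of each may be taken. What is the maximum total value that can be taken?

148 rps

Top feasible selections:
- 2×queue + 2×thumbnailer: memory 20, value 148
- 3×queue + 1×thumbnailer: memory 16, value 144
- 3×queue + 1×auth: memory 18, value 133
Best: 148 rps.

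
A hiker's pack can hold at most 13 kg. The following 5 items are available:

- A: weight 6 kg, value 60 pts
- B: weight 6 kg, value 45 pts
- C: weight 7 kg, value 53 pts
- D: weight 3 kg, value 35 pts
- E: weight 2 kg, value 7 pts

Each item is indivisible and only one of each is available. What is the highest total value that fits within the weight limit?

This is a 0/1 knapsack; check combinations near the capacity.
- A+C: weight 6+7=13, value 60+53=113
- A+B: weight 6+6=12, value 60+45=105
- A+D+E: weight 6+3+2=11, value 60+35+7=102
Best: 113 pts.

113 pts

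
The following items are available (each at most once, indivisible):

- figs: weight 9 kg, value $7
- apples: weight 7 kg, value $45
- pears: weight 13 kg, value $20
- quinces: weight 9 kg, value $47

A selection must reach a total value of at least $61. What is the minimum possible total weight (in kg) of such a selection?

16

Subsets with value ≥ 61, sorted by total weight:
- apples+quinces: weight 16, value 92
- apples+pears: weight 20, value 65
Minimum weight: 16 kg.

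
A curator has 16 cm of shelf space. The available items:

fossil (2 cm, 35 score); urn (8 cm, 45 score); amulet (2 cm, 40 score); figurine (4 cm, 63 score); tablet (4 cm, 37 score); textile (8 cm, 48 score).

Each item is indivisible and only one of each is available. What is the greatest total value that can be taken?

Check high-value combinations within 16 cm:
- fossil+amulet+figurine+textile: length 2+2+4+8=16, value 35+40+63+48=186
- fossil+urn+amulet+figurine: length 2+8+2+4=16, value 35+45+40+63=183
- fossil+amulet+figurine+tablet: length 2+2+4+4=12, value 35+40+63+37=175
- fossil+amulet+tablet+textile: length 2+2+4+8=16, value 35+40+37+48=160
Best: 186 score.

186 score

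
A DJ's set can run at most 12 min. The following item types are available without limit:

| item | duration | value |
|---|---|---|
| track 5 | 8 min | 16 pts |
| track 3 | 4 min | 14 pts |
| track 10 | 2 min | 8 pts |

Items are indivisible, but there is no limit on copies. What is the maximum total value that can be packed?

48 pts

Best value-per-unit is track 10 at 8/2, and filling with it alone uses duration 6×2=12. No mix of the others beats 6×8 = 48.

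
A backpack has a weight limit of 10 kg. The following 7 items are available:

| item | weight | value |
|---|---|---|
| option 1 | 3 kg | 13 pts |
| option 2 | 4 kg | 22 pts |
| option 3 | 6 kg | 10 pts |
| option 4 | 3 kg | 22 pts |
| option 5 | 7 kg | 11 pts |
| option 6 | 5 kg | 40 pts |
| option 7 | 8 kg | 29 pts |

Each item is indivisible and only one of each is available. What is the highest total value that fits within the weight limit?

62 pts

Check high-value combinations within 10 kg:
- option 4+option 6: weight 3+5=8, value 22+40=62
- option 2+option 6: weight 4+5=9, value 22+40=62
- option 1+option 2+option 4: weight 3+4+3=10, value 13+22+22=57
Best: 62 pts.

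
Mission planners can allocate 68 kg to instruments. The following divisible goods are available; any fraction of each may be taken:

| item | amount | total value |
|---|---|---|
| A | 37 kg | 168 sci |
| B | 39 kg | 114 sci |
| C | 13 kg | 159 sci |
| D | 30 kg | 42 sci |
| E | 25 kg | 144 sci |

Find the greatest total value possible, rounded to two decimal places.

Take in order of value per unit:
- C (159/13 per unit): all 13 → value 159, running total 159.00
- E (144/25 per unit): all 25 → value 144, running total 303.00
- A (168/37 per unit): 30 of 37 → value 30×168/37 = 136.2162, running total 439.22
Total 439.22.

439.22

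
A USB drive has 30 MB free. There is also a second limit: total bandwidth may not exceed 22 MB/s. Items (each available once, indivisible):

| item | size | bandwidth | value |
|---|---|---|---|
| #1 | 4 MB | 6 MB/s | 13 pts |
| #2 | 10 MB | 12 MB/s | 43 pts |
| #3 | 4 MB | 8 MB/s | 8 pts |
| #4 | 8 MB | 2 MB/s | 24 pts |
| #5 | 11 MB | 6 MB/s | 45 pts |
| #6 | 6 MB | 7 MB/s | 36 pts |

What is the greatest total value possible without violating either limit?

Feasible sets respecting both limits:
- #1+#4+#5+#6: size 29, bandwidth 21, value 118
- #2+#4+#5: size 29, bandwidth 20, value 112
- #4+#5+#6: size 25, bandwidth 15, value 105
- #2+#4+#6: size 24, bandwidth 21, value 103
Best: 118 pts.

118 pts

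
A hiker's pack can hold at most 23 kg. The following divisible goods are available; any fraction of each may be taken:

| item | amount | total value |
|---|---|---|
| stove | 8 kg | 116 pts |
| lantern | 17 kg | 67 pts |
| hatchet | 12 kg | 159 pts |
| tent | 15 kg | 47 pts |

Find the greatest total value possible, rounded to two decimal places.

286.82

Take in order of value per unit:
- stove (116/8 per unit): all 8 → value 116, running total 116.00
- hatchet (159/12 per unit): all 12 → value 159, running total 275.00
- lantern (67/17 per unit): 3 of 17 → value 3×67/17 = 11.8235, running total 286.82
Total 286.82.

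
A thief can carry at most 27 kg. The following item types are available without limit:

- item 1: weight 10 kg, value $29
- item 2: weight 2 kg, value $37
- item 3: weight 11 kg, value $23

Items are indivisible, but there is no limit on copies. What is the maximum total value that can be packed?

$481

Best value-per-unit is item 2 at 37/2, and filling with it alone uses weight 13×2=26. No mix of the others beats 13×37 = 481.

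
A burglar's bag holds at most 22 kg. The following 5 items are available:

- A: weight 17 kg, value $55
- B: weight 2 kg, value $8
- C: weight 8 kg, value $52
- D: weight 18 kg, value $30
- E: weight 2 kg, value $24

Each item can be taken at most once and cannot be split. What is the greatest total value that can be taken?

Check high-value combinations within 22 kg:
- A+B+E: weight 17+2+2=21, value 55+8+24=87
- B+C+E: weight 2+8+2=12, value 8+52+24=84
- A+E: weight 17+2=19, value 55+24=79
- C+E: weight 8+2=10, value 52+24=76
Best: $87.

$87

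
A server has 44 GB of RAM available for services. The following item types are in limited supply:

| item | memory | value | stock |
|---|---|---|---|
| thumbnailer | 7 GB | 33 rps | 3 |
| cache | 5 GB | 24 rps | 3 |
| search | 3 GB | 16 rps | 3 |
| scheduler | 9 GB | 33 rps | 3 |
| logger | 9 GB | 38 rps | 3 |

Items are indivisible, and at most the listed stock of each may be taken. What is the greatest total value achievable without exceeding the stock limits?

209 rps

Best selections within memory 44 and stock limits:
- 3×thumbnailer + 1×cache + 3×search + 1×logger: memory 44, value 209
- 2×thumbnailer + 3×cache + 2×search + 1×logger: memory 44, value 208
- 1×thumbnailer + 2×cache + 3×search + 2×logger: memory 44, value 205
Best: 209 rps.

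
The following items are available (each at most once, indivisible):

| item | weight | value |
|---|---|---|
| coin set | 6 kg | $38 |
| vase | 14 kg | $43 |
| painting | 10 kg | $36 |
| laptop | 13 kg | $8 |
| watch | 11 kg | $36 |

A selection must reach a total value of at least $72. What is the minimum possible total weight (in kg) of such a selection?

Subsets with value ≥ 72, sorted by total weight:
- coin set+painting: weight 16, value 74
- coin set+watch: weight 17, value 74
- coin set+vase: weight 20, value 81
Minimum weight: 16 kg.

16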